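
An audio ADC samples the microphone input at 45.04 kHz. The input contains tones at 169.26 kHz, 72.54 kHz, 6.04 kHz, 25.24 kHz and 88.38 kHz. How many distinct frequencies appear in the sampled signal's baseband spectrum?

fs/2 = 22.52 kHz.
169.26 kHz mod fs = 34.14 kHz.
34.14 kHz > fs/2 = 22.52 kHz, folds to fs − 34.14 kHz = 10.9 kHz.
72.54 kHz mod fs = 27.5 kHz.
27.5 kHz > fs/2 = 22.52 kHz, folds to fs − 27.5 kHz = 17.54 kHz.
6.04 kHz ≤ fs/2 = 22.52 kHz, passes unchanged.
25.24 kHz > fs/2 = 22.52 kHz, folds to fs − 25.24 kHz = 19.8 kHz.
88.38 kHz mod fs = 43.34 kHz.
43.34 kHz > fs/2 = 22.52 kHz, folds to fs − 43.34 kHz = 1.7 kHz.
Distinct values: {1.7 kHz, 6.04 kHz, 10.9 kHz, 17.54 kHz, 19.8 kHz} → 5.

5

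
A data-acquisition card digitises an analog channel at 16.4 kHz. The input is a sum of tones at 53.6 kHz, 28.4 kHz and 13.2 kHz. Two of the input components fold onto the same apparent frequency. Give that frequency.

4.4 kHz

fs/2 = 8.2 kHz.
53.6 kHz mod fs = 4.4 kHz.
4.4 kHz ≤ fs/2 = 8.2 kHz, appears at 4.4 kHz.
28.4 kHz mod fs = 12 kHz.
12 kHz > fs/2 = 8.2 kHz, folds to fs − 12 kHz = 4.4 kHz.
13.2 kHz > fs/2 = 8.2 kHz, folds to fs − 13.2 kHz = 3.2 kHz.
28.4 kHz and 53.6 kHz both map to 4.4 kHz.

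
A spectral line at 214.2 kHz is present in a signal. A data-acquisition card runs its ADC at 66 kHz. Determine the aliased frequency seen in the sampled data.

16.2 kHz

214.2 kHz mod fs = 16.2 kHz.
16.2 kHz ≤ fs/2 = 33 kHz, appears at 16.2 kHz.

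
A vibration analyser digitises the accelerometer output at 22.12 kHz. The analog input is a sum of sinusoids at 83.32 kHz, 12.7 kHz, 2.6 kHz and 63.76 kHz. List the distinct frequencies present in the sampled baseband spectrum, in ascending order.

2.6 kHz, 5.16 kHz, 9.42 kHz

fs/2 = 11.06 kHz.
83.32 kHz mod fs = 16.96 kHz.
16.96 kHz > fs/2 = 11.06 kHz, folds to fs − 16.96 kHz = 5.16 kHz.
12.7 kHz > fs/2 = 11.06 kHz, folds to fs − 12.7 kHz = 9.42 kHz.
2.6 kHz ≤ fs/2 = 11.06 kHz, passes unchanged.
63.76 kHz mod fs = 19.52 kHz.
19.52 kHz > fs/2 = 11.06 kHz, folds to fs − 19.52 kHz = 2.6 kHz.
Distinct values: {2.6 kHz, 5.16 kHz, 9.42 kHz}.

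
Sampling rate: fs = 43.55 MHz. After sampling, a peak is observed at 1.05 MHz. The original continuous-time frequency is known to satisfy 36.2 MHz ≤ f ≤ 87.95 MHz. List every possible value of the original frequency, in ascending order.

Frequencies that alias to 1.05 MHz are k·fs ± 1.05 MHz for integer k ≥ 0.
k=0: 1.05 MHz.
k=1: 42.5 MHz, 44.6 MHz.
k=2: 86.05 MHz, 88.15 MHz.
k=3: 129.6 MHz, 131.7 MHz.
Within [36.2 MHz, 87.95 MHz]: 42.5 MHz, 44.6 MHz, 86.05 MHz.

42.5 MHz, 44.6 MHz, 86.05 MHz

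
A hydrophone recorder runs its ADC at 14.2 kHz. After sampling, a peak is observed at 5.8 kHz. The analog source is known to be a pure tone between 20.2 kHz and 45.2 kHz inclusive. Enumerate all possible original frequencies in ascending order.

Frequencies that alias to 5.8 kHz are k·fs ± 5.8 kHz for integer k ≥ 0.
k=0: 5.8 kHz.
k=1: 8.4 kHz, 20 kHz.
k=2: 22.6 kHz, 34.2 kHz.
k=3: 36.8 kHz, 48.4 kHz.
k=4: 51 kHz, 62.6 kHz.
Within [20.2 kHz, 45.2 kHz]: 22.6 kHz, 34.2 kHz, 36.8 kHz.

22.6 kHz, 34.2 kHz, 36.8 kHz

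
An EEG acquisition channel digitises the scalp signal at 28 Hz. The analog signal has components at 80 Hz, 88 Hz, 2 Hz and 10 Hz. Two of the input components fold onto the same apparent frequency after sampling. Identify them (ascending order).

fs/2 = 14 Hz.
80 Hz mod fs = 24 Hz.
24 Hz > fs/2 = 14 Hz, folds to fs − 24 Hz = 4 Hz.
88 Hz mod fs = 4 Hz.
4 Hz ≤ fs/2 = 14 Hz, appears at 4 Hz.
2 Hz ≤ fs/2 = 14 Hz, passes unchanged.
10 Hz ≤ fs/2 = 14 Hz, passes unchanged.
80 Hz and 88 Hz both map to 4 Hz.

80 Hz, 88 Hz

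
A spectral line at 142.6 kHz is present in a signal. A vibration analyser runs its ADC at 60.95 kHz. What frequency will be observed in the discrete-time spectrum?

142.6 kHz mod fs = 20.7 kHz.
20.7 kHz ≤ fs/2 = 30.475 kHz, appears at 20.7 kHz.

20.7 kHz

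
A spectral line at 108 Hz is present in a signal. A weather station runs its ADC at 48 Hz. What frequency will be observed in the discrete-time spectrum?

108 Hz mod fs = 12 Hz.
12 Hz ≤ fs/2 = 24 Hz, appears at 12 Hz.

12 Hz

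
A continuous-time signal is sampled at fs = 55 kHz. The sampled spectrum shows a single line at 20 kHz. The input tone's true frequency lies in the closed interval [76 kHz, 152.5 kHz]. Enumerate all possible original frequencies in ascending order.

Frequencies that alias to 20 kHz are k·fs ± 20 kHz for integer k ≥ 0.
k=0: 20 kHz.
k=1: 35 kHz, 75 kHz.
k=2: 90 kHz, 130 kHz.
k=3: 145 kHz, 185 kHz.
k=4: 200 kHz, 240 kHz.
Within [76 kHz, 152.5 kHz]: 90 kHz, 130 kHz, 145 kHz.

90 kHz, 130 kHz, 145 kHz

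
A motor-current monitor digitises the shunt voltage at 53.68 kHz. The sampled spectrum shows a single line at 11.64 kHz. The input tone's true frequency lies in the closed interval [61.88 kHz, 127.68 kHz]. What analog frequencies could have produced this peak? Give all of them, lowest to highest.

Frequencies that alias to 11.64 kHz are k·fs ± 11.64 kHz for integer k ≥ 0.
k=0: 11.64 kHz.
k=1: 42.04 kHz, 65.32 kHz.
k=2: 95.72 kHz, 119 kHz.
k=3: 149.4 kHz, 172.68 kHz.
Within [61.88 kHz, 127.68 kHz]: 65.32 kHz, 95.72 kHz, 119 kHz.

65.32 kHz, 95.72 kHz, 119 kHz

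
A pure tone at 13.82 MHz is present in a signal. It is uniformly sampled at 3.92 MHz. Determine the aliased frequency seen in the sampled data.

13.82 MHz mod fs = 2.06 MHz.
2.06 MHz > fs/2 = 1.96 MHz, folds to fs − 2.06 MHz = 1.86 MHz.

1.86 MHz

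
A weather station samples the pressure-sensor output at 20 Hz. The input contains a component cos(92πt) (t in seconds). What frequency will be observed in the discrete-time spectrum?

6 Hz

ω = 92π rad/s → f = ω/(2π) = 46 Hz.
46 Hz mod fs = 6 Hz.
6 Hz ≤ fs/2 = 10 Hz, appears at 6 Hz.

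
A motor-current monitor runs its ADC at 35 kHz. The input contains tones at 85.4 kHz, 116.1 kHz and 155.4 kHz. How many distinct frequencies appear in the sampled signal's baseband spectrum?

fs/2 = 17.5 kHz.
85.4 kHz mod fs = 15.4 kHz.
15.4 kHz ≤ fs/2 = 17.5 kHz, appears at 15.4 kHz.
116.1 kHz mod fs = 11.1 kHz.
11.1 kHz ≤ fs/2 = 17.5 kHz, appears at 11.1 kHz.
155.4 kHz mod fs = 15.4 kHz.
15.4 kHz ≤ fs/2 = 17.5 kHz, appears at 15.4 kHz.
Distinct values: {11.1 kHz, 15.4 kHz} → 2.

2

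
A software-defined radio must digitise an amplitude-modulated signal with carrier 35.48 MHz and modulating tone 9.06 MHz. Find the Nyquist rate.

89.08 MHz

AM sidebands sit at fc ± fm = 26.42 MHz and 44.54 MHz.
Highest-frequency component: 44.54 MHz.
Nyquist rate = 2 × 44.54 MHz = 89.08 MHz.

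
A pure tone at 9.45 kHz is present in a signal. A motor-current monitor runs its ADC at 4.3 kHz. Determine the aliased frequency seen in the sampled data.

9.45 kHz mod fs = 0.85 kHz.
0.85 kHz ≤ fs/2 = 2.15 kHz, appears at 0.85 kHz.

0.85 kHz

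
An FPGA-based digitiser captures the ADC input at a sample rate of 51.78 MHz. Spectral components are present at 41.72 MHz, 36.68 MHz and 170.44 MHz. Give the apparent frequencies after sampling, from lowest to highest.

fs/2 = 25.89 MHz.
41.72 MHz > fs/2 = 25.89 MHz, folds to fs − 41.72 MHz = 10.06 MHz.
36.68 MHz > fs/2 = 25.89 MHz, folds to fs − 36.68 MHz = 15.1 MHz.
170.44 MHz mod fs = 15.1 MHz.
15.1 MHz ≤ fs/2 = 25.89 MHz, appears at 15.1 MHz.
Distinct values: {10.06 MHz, 15.1 MHz}.

10.06 MHz, 15.1 MHz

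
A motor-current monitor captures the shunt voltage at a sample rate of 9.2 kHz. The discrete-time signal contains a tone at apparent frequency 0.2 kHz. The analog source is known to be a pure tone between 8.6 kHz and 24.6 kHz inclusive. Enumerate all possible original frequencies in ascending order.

9 kHz, 9.4 kHz, 18.2 kHz, 18.6 kHz

Frequencies that alias to 0.2 kHz are k·fs ± 0.2 kHz for integer k ≥ 0.
k=0: 0.2 kHz.
k=1: 9 kHz, 9.4 kHz.
k=2: 18.2 kHz, 18.6 kHz.
k=3: 27.4 kHz, 27.8 kHz.
Within [8.6 kHz, 24.6 kHz]: 9 kHz, 9.4 kHz, 18.2 kHz, 18.6 kHz.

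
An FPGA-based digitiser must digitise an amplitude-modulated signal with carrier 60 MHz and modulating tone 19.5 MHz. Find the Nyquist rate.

AM sidebands sit at fc ± fm = 40.5 MHz and 79.5 MHz.
Highest-frequency component: 79.5 MHz.
Nyquist rate = 2 × 79.5 MHz = 159 MHz.

159 MHz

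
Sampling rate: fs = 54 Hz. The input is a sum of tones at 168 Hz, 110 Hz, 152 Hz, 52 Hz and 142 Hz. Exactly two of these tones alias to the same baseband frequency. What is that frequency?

fs/2 = 27 Hz.
168 Hz mod fs = 6 Hz.
6 Hz ≤ fs/2 = 27 Hz, appears at 6 Hz.
110 Hz mod fs = 2 Hz.
2 Hz ≤ fs/2 = 27 Hz, appears at 2 Hz.
152 Hz mod fs = 44 Hz.
44 Hz > fs/2 = 27 Hz, folds to fs − 44 Hz = 10 Hz.
52 Hz > fs/2 = 27 Hz, folds to fs − 52 Hz = 2 Hz.
142 Hz mod fs = 34 Hz.
34 Hz > fs/2 = 27 Hz, folds to fs − 34 Hz = 20 Hz.
52 Hz and 110 Hz both map to 2 Hz.

2 Hz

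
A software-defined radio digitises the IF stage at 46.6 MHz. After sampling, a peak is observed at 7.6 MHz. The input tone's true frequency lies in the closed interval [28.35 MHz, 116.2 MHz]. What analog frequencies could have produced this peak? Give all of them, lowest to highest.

39 MHz, 54.2 MHz, 85.6 MHz, 100.8 MHz

Frequencies that alias to 7.6 MHz are k·fs ± 7.6 MHz for integer k ≥ 0.
k=0: 7.6 MHz.
k=1: 39 MHz, 54.2 MHz.
k=2: 85.6 MHz, 100.8 MHz.
k=3: 132.2 MHz, 147.4 MHz.
Within [28.35 MHz, 116.2 MHz]: 39 MHz, 54.2 MHz, 85.6 MHz, 100.8 MHz.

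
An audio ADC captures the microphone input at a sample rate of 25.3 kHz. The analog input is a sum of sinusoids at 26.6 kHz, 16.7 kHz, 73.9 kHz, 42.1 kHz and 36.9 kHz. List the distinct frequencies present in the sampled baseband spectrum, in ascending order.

fs/2 = 12.65 kHz.
26.6 kHz mod fs = 1.3 kHz.
1.3 kHz ≤ fs/2 = 12.65 kHz, appears at 1.3 kHz.
16.7 kHz > fs/2 = 12.65 kHz, folds to fs − 16.7 kHz = 8.6 kHz.
73.9 kHz mod fs = 23.3 kHz.
23.3 kHz > fs/2 = 12.65 kHz, folds to fs − 23.3 kHz = 2 kHz.
42.1 kHz mod fs = 16.8 kHz.
16.8 kHz > fs/2 = 12.65 kHz, folds to fs − 16.8 kHz = 8.5 kHz.
36.9 kHz mod fs = 11.6 kHz.
11.6 kHz ≤ fs/2 = 12.65 kHz, appears at 11.6 kHz.
Distinct values: {1.3 kHz, 2 kHz, 8.5 kHz, 8.6 kHz, 11.6 kHz}.

1.3 kHz, 2 kHz, 8.5 kHz, 8.6 kHz, 11.6 kHz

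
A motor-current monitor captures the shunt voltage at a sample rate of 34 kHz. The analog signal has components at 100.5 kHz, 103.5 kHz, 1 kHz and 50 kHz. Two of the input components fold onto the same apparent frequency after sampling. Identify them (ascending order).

fs/2 = 17 kHz.
100.5 kHz mod fs = 32.5 kHz.
32.5 kHz > fs/2 = 17 kHz, folds to fs − 32.5 kHz = 1.5 kHz.
103.5 kHz mod fs = 1.5 kHz.
1.5 kHz ≤ fs/2 = 17 kHz, appears at 1.5 kHz.
1 kHz ≤ fs/2 = 17 kHz, passes unchanged.
50 kHz mod fs = 16 kHz.
16 kHz ≤ fs/2 = 17 kHz, appears at 16 kHz.
100.5 kHz and 103.5 kHz both map to 1.5 kHz.

100.5 kHz, 103.5 kHz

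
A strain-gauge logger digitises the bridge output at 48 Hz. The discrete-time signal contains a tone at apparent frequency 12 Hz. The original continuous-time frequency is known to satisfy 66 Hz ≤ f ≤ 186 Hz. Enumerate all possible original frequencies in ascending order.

84 Hz, 108 Hz, 132 Hz, 156 Hz, 180 Hz

Frequencies that alias to 12 Hz are k·fs ± 12 Hz for integer k ≥ 0.
k=0: 12 Hz.
k=1: 36 Hz, 60 Hz.
k=2: 84 Hz, 108 Hz.
k=3: 132 Hz, 156 Hz.
k=4: 180 Hz, 204 Hz.
k=5: 228 Hz, 252 Hz.
Within [66 Hz, 186 Hz]: 84 Hz, 108 Hz, 132 Hz, 156 Hz, 180 Hz.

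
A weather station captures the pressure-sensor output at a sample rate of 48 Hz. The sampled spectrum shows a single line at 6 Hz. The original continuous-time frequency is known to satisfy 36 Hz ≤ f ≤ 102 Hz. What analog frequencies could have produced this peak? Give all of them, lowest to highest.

Frequencies that alias to 6 Hz are k·fs ± 6 Hz for integer k ≥ 0.
k=0: 6 Hz.
k=1: 42 Hz, 54 Hz.
k=2: 90 Hz, 102 Hz.
k=3: 138 Hz, 150 Hz.
Within [36 Hz, 102 Hz]: 42 Hz, 54 Hz, 90 Hz, 102 Hz.

42 Hz, 54 Hz, 90 Hz, 102 Hz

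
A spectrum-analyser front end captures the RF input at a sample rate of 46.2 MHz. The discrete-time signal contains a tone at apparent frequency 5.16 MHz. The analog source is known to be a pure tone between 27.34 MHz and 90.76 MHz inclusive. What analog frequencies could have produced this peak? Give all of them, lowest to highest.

41.04 MHz, 51.36 MHz, 87.24 MHz

Frequencies that alias to 5.16 MHz are k·fs ± 5.16 MHz for integer k ≥ 0.
k=0: 5.16 MHz.
k=1: 41.04 MHz, 51.36 MHz.
k=2: 87.24 MHz, 97.56 MHz.
k=3: 133.44 MHz, 143.76 MHz.
Within [27.34 MHz, 90.76 MHz]: 41.04 MHz, 51.36 MHz, 87.24 MHz.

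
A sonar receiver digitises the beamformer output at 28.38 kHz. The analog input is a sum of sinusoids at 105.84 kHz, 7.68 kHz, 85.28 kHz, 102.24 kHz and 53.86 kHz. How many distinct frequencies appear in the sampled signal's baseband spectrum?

fs/2 = 14.19 kHz.
105.84 kHz mod fs = 20.7 kHz.
20.7 kHz > fs/2 = 14.19 kHz, folds to fs − 20.7 kHz = 7.68 kHz.
7.68 kHz ≤ fs/2 = 14.19 kHz, passes unchanged.
85.28 kHz mod fs = 0.14 kHz.
0.14 kHz ≤ fs/2 = 14.19 kHz, appears at 0.14 kHz.
102.24 kHz mod fs = 17.1 kHz.
17.1 kHz > fs/2 = 14.19 kHz, folds to fs − 17.1 kHz = 11.28 kHz.
53.86 kHz mod fs = 25.48 kHz.
25.48 kHz > fs/2 = 14.19 kHz, folds to fs − 25.48 kHz = 2.9 kHz.
Distinct values: {0.14 kHz, 2.9 kHz, 7.68 kHz, 11.28 kHz} → 4.

4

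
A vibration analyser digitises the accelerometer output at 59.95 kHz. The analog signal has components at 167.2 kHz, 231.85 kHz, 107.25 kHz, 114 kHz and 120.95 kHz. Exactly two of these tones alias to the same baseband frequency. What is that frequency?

fs/2 = 29.975 kHz.
167.2 kHz mod fs = 47.3 kHz.
47.3 kHz > fs/2 = 29.975 kHz, folds to fs − 47.3 kHz = 12.65 kHz.
231.85 kHz mod fs = 52 kHz.
52 kHz > fs/2 = 29.975 kHz, folds to fs − 52 kHz = 7.95 kHz.
107.25 kHz mod fs = 47.3 kHz.
47.3 kHz > fs/2 = 29.975 kHz, folds to fs − 47.3 kHz = 12.65 kHz.
114 kHz mod fs = 54.05 kHz.
54.05 kHz > fs/2 = 29.975 kHz, folds to fs − 54.05 kHz = 5.9 kHz.
120.95 kHz mod fs = 1.05 kHz.
1.05 kHz ≤ fs/2 = 29.975 kHz, appears at 1.05 kHz.
107.25 kHz and 167.2 kHz both map to 12.65 kHz.

12.65 kHz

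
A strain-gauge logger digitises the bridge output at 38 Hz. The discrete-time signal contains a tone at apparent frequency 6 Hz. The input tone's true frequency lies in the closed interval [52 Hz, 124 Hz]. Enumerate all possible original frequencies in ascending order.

Frequencies that alias to 6 Hz are k·fs ± 6 Hz for integer k ≥ 0.
k=0: 6 Hz.
k=1: 32 Hz, 44 Hz.
k=2: 70 Hz, 82 Hz.
k=3: 108 Hz, 120 Hz.
k=4: 146 Hz, 158 Hz.
Within [52 Hz, 124 Hz]: 70 Hz, 82 Hz, 108 Hz, 120 Hz.

70 Hz, 82 Hz, 108 Hz, 120 Hz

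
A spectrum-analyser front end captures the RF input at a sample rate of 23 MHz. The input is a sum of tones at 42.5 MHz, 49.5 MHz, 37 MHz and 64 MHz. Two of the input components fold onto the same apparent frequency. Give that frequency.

fs/2 = 11.5 MHz.
42.5 MHz mod fs = 19.5 MHz.
19.5 MHz > fs/2 = 11.5 MHz, folds to fs − 19.5 MHz = 3.5 MHz.
49.5 MHz mod fs = 3.5 MHz.
3.5 MHz ≤ fs/2 = 11.5 MHz, appears at 3.5 MHz.
37 MHz mod fs = 14 MHz.
14 MHz > fs/2 = 11.5 MHz, folds to fs − 14 MHz = 9 MHz.
64 MHz mod fs = 18 MHz.
18 MHz > fs/2 = 11.5 MHz, folds to fs − 18 MHz = 5 MHz.
42.5 MHz and 49.5 MHz both map to 3.5 MHz.

3.5 MHz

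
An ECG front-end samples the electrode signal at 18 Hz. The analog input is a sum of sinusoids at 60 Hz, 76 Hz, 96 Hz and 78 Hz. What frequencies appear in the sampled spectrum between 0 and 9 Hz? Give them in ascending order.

4 Hz, 6 Hz

fs/2 = 9 Hz.
60 Hz mod fs = 6 Hz.
6 Hz ≤ fs/2 = 9 Hz, appears at 6 Hz.
76 Hz mod fs = 4 Hz.
4 Hz ≤ fs/2 = 9 Hz, appears at 4 Hz.
96 Hz mod fs = 6 Hz.
6 Hz ≤ fs/2 = 9 Hz, appears at 6 Hz.
78 Hz mod fs = 6 Hz.
6 Hz ≤ fs/2 = 9 Hz, appears at 6 Hz.
Distinct values: {4 Hz, 6 Hz}.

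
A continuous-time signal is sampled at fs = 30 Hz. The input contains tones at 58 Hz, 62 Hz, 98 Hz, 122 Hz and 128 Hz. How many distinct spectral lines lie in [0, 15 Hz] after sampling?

fs/2 = 15 Hz.
58 Hz mod fs = 28 Hz.
28 Hz > fs/2 = 15 Hz, folds to fs − 28 Hz = 2 Hz.
62 Hz mod fs = 2 Hz.
2 Hz ≤ fs/2 = 15 Hz, appears at 2 Hz.
98 Hz mod fs = 8 Hz.
8 Hz ≤ fs/2 = 15 Hz, appears at 8 Hz.
122 Hz mod fs = 2 Hz.
2 Hz ≤ fs/2 = 15 Hz, appears at 2 Hz.
128 Hz mod fs = 8 Hz.
8 Hz ≤ fs/2 = 15 Hz, appears at 8 Hz.
Distinct values: {2 Hz, 8 Hz} → 2.

2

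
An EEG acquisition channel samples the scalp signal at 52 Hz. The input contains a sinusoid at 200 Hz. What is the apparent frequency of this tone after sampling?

200 Hz mod fs = 44 Hz.
44 Hz > fs/2 = 26 Hz, folds to fs − 44 Hz = 8 Hz.

8 Hz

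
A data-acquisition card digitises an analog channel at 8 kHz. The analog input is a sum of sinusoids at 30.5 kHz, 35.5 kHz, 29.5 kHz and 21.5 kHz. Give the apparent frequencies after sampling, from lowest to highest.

fs/2 = 4 kHz.
30.5 kHz mod fs = 6.5 kHz.
6.5 kHz > fs/2 = 4 kHz, folds to fs − 6.5 kHz = 1.5 kHz.
35.5 kHz mod fs = 3.5 kHz.
3.5 kHz ≤ fs/2 = 4 kHz, appears at 3.5 kHz.
29.5 kHz mod fs = 5.5 kHz.
5.5 kHz > fs/2 = 4 kHz, folds to fs − 5.5 kHz = 2.5 kHz.
21.5 kHz mod fs = 5.5 kHz.
5.5 kHz > fs/2 = 4 kHz, folds to fs − 5.5 kHz = 2.5 kHz.
Distinct values: {1.5 kHz, 2.5 kHz, 3.5 kHz}.

1.5 kHz, 2.5 kHz, 3.5 kHz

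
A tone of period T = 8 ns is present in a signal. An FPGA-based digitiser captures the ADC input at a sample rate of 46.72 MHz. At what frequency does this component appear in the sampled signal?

T = 8 ns → f = 1/T = 125 MHz.
125 MHz mod fs = 31.56 MHz.
31.56 MHz > fs/2 = 23.36 MHz, folds to fs − 31.56 MHz = 15.16 MHz.

15.16 MHz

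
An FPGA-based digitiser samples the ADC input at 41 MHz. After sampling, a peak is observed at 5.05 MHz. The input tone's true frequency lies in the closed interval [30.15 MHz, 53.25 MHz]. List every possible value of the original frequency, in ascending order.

Frequencies that alias to 5.05 MHz are k·fs ± 5.05 MHz for integer k ≥ 0.
k=0: 5.05 MHz.
k=1: 35.95 MHz, 46.05 MHz.
k=2: 76.95 MHz, 87.05 MHz.
Within [30.15 MHz, 53.25 MHz]: 35.95 MHz, 46.05 MHz.

35.95 MHz, 46.05 MHz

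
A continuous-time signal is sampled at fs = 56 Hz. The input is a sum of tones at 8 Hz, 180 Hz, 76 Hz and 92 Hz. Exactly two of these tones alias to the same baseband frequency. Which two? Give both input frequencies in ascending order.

fs/2 = 28 Hz.
8 Hz ≤ fs/2 = 28 Hz, passes unchanged.
180 Hz mod fs = 12 Hz.
12 Hz ≤ fs/2 = 28 Hz, appears at 12 Hz.
76 Hz mod fs = 20 Hz.
20 Hz ≤ fs/2 = 28 Hz, appears at 20 Hz.
92 Hz mod fs = 36 Hz.
36 Hz > fs/2 = 28 Hz, folds to fs − 36 Hz = 20 Hz.
76 Hz and 92 Hz both map to 20 Hz.

76 Hz, 92 Hz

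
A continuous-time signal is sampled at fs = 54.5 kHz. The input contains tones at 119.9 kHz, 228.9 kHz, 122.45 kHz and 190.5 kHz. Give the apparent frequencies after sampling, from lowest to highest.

fs/2 = 27.25 kHz.
119.9 kHz mod fs = 10.9 kHz.
10.9 kHz ≤ fs/2 = 27.25 kHz, appears at 10.9 kHz.
228.9 kHz mod fs = 10.9 kHz.
10.9 kHz ≤ fs/2 = 27.25 kHz, appears at 10.9 kHz.
122.45 kHz mod fs = 13.45 kHz.
13.45 kHz ≤ fs/2 = 27.25 kHz, appears at 13.45 kHz.
190.5 kHz mod fs = 27 kHz.
27 kHz ≤ fs/2 = 27.25 kHz, appears at 27 kHz.
Distinct values: {10.9 kHz, 13.45 kHz, 27 kHz}.

10.9 kHz, 13.45 kHz, 27 kHz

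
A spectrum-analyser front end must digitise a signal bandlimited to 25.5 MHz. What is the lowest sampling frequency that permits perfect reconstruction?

Nyquist rate = 2 × 25.5 MHz = 51 MHz.

51 MHz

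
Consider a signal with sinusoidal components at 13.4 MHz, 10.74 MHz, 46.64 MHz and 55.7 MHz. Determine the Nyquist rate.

111.4 MHz

Highest-frequency component: 55.7 MHz.
Nyquist rate = 2 × 55.7 MHz = 111.4 MHz.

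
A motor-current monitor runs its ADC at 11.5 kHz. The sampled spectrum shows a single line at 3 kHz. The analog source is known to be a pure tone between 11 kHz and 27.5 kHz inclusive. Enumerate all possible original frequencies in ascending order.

Frequencies that alias to 3 kHz are k·fs ± 3 kHz for integer k ≥ 0.
k=0: 3 kHz.
k=1: 8.5 kHz, 14.5 kHz.
k=2: 20 kHz, 26 kHz.
k=3: 31.5 kHz, 37.5 kHz.
Within [11 kHz, 27.5 kHz]: 14.5 kHz, 20 kHz, 26 kHz.

14.5 kHz, 20 kHz, 26 kHz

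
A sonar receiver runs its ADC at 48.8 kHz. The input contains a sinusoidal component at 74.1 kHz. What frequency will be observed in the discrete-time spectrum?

23.5 kHz

74.1 kHz mod fs = 25.3 kHz.
25.3 kHz > fs/2 = 24.4 kHz, folds to fs − 25.3 kHz = 23.5 kHz.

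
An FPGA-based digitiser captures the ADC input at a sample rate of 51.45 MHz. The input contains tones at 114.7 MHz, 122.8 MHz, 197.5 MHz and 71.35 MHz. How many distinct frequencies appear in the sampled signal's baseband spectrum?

3

fs/2 = 25.725 MHz.
114.7 MHz mod fs = 11.8 MHz.
11.8 MHz ≤ fs/2 = 25.725 MHz, appears at 11.8 MHz.
122.8 MHz mod fs = 19.9 MHz.
19.9 MHz ≤ fs/2 = 25.725 MHz, appears at 19.9 MHz.
197.5 MHz mod fs = 43.15 MHz.
43.15 MHz > fs/2 = 25.725 MHz, folds to fs − 43.15 MHz = 8.3 MHz.
71.35 MHz mod fs = 19.9 MHz.
19.9 MHz ≤ fs/2 = 25.725 MHz, appears at 19.9 MHz.
Distinct values: {8.3 MHz, 11.8 MHz, 19.9 MHz} → 3.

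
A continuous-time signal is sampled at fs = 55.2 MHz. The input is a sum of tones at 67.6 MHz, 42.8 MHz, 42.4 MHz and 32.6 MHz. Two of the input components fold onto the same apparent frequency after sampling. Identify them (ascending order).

fs/2 = 27.6 MHz.
67.6 MHz mod fs = 12.4 MHz.
12.4 MHz ≤ fs/2 = 27.6 MHz, appears at 12.4 MHz.
42.8 MHz > fs/2 = 27.6 MHz, folds to fs − 42.8 MHz = 12.4 MHz.
42.4 MHz > fs/2 = 27.6 MHz, folds to fs − 42.4 MHz = 12.8 MHz.
32.6 MHz > fs/2 = 27.6 MHz, folds to fs − 32.6 MHz = 22.6 MHz.
42.8 MHz and 67.6 MHz both map to 12.4 MHz.

42.8 MHz, 67.6 MHz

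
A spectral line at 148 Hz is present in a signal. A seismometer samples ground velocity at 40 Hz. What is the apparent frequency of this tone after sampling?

148 Hz mod fs = 28 Hz.
28 Hz > fs/2 = 20 Hz, folds to fs − 28 Hz = 12 Hz.

12 Hz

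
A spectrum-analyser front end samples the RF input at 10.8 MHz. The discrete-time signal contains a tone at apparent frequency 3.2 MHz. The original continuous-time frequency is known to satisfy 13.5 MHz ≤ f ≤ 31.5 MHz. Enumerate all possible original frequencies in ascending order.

14 MHz, 18.4 MHz, 24.8 MHz, 29.2 MHz

Frequencies that alias to 3.2 MHz are k·fs ± 3.2 MHz for integer k ≥ 0.
k=0: 3.2 MHz.
k=1: 7.6 MHz, 14 MHz.
k=2: 18.4 MHz, 24.8 MHz.
k=3: 29.2 MHz, 35.6 MHz.
k=4: 40 MHz, 46.4 MHz.
Within [13.5 MHz, 31.5 MHz]: 14 MHz, 18.4 MHz, 24.8 MHz, 29.2 MHz.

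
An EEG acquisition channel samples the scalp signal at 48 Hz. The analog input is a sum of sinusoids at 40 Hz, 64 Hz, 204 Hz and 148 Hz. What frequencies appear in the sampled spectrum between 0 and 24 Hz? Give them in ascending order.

4 Hz, 8 Hz, 12 Hz, 16 Hz

fs/2 = 24 Hz.
40 Hz > fs/2 = 24 Hz, folds to fs − 40 Hz = 8 Hz.
64 Hz mod fs = 16 Hz.
16 Hz ≤ fs/2 = 24 Hz, appears at 16 Hz.
204 Hz mod fs = 12 Hz.
12 Hz ≤ fs/2 = 24 Hz, appears at 12 Hz.
148 Hz mod fs = 4 Hz.
4 Hz ≤ fs/2 = 24 Hz, appears at 4 Hz.
Distinct values: {4 Hz, 8 Hz, 12 Hz, 16 Hz}.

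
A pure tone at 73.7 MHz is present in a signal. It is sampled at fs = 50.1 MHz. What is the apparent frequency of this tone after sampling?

73.7 MHz mod fs = 23.6 MHz.
23.6 MHz ≤ fs/2 = 25.05 MHz, appears at 23.6 MHz.

23.6 MHz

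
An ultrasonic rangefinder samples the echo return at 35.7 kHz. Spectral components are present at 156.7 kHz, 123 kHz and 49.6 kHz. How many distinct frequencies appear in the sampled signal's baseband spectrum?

fs/2 = 17.85 kHz.
156.7 kHz mod fs = 13.9 kHz.
13.9 kHz ≤ fs/2 = 17.85 kHz, appears at 13.9 kHz.
123 kHz mod fs = 15.9 kHz.
15.9 kHz ≤ fs/2 = 17.85 kHz, appears at 15.9 kHz.
49.6 kHz mod fs = 13.9 kHz.
13.9 kHz ≤ fs/2 = 17.85 kHz, appears at 13.9 kHz.
Distinct values: {13.9 kHz, 15.9 kHz} → 2.

2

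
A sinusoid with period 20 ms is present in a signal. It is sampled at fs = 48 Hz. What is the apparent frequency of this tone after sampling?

T = 20 ms → f = 1/T = 50 Hz.
50 Hz mod fs = 2 Hz.
2 Hz ≤ fs/2 = 24 Hz, appears at 2 Hz.

2 Hz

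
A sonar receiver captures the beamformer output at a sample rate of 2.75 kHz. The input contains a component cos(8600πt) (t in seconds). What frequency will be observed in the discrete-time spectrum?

1.2 kHz

ω = 8600π rad/s → f = ω/(2π) = 4300 Hz = 4.3 kHz.
4.3 kHz mod fs = 1.55 kHz.
1.55 kHz > fs/2 = 1.375 kHz, folds to fs − 1.55 kHz = 1.2 kHz.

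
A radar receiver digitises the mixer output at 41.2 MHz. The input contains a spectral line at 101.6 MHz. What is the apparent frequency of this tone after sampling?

101.6 MHz mod fs = 19.2 MHz.
19.2 MHz ≤ fs/2 = 20.6 MHz, appears at 19.2 MHz.

19.2 MHz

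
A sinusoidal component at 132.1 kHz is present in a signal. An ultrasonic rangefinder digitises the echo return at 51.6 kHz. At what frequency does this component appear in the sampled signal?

22.7 kHz

132.1 kHz mod fs = 28.9 kHz.
28.9 kHz > fs/2 = 25.8 kHz, folds to fs − 28.9 kHz = 22.7 kHz.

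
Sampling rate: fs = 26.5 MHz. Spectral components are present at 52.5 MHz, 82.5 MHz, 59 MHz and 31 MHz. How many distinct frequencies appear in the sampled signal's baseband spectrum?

fs/2 = 13.25 MHz.
52.5 MHz mod fs = 26 MHz.
26 MHz > fs/2 = 13.25 MHz, folds to fs − 26 MHz = 0.5 MHz.
82.5 MHz mod fs = 3 MHz.
3 MHz ≤ fs/2 = 13.25 MHz, appears at 3 MHz.
59 MHz mod fs = 6 MHz.
6 MHz ≤ fs/2 = 13.25 MHz, appears at 6 MHz.
31 MHz mod fs = 4.5 MHz.
4.5 MHz ≤ fs/2 = 13.25 MHz, appears at 4.5 MHz.
Distinct values: {0.5 MHz, 3 MHz, 4.5 MHz, 6 MHz} → 4.

4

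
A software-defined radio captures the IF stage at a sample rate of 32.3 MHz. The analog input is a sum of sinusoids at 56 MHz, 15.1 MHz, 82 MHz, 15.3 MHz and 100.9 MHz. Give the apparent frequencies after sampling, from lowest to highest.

fs/2 = 16.15 MHz.
56 MHz mod fs = 23.7 MHz.
23.7 MHz > fs/2 = 16.15 MHz, folds to fs − 23.7 MHz = 8.6 MHz.
15.1 MHz ≤ fs/2 = 16.15 MHz, passes unchanged.
82 MHz mod fs = 17.4 MHz.
17.4 MHz > fs/2 = 16.15 MHz, folds to fs − 17.4 MHz = 14.9 MHz.
15.3 MHz ≤ fs/2 = 16.15 MHz, passes unchanged.
100.9 MHz mod fs = 4 MHz.
4 MHz ≤ fs/2 = 16.15 MHz, appears at 4 MHz.
Distinct values: {4 MHz, 8.6 MHz, 14.9 MHz, 15.1 MHz, 15.3 MHz}.

4 MHz, 8.6 MHz, 14.9 MHz, 15.1 MHz, 15.3 MHz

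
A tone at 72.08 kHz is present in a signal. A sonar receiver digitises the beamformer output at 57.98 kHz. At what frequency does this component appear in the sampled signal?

14.1 kHz

72.08 kHz mod fs = 14.1 kHz.
14.1 kHz ≤ fs/2 = 28.99 kHz, appears at 14.1 kHz.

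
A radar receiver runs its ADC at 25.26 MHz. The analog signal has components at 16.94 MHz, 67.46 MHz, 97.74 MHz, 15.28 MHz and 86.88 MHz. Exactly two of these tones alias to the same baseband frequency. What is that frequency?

fs/2 = 12.63 MHz.
16.94 MHz > fs/2 = 12.63 MHz, folds to fs − 16.94 MHz = 8.32 MHz.
67.46 MHz mod fs = 16.94 MHz.
16.94 MHz > fs/2 = 12.63 MHz, folds to fs − 16.94 MHz = 8.32 MHz.
97.74 MHz mod fs = 21.96 MHz.
21.96 MHz > fs/2 = 12.63 MHz, folds to fs − 21.96 MHz = 3.3 MHz.
15.28 MHz > fs/2 = 12.63 MHz, folds to fs − 15.28 MHz = 9.98 MHz.
86.88 MHz mod fs = 11.1 MHz.
11.1 MHz ≤ fs/2 = 12.63 MHz, appears at 11.1 MHz.
16.94 MHz and 67.46 MHz both map to 8.32 MHz.

8.32 MHz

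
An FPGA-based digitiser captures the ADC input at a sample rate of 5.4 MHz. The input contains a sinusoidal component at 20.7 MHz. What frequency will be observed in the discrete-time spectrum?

20.7 MHz mod fs = 4.5 MHz.
4.5 MHz > fs/2 = 2.7 MHz, folds to fs − 4.5 MHz = 0.9 MHz.

0.9 MHz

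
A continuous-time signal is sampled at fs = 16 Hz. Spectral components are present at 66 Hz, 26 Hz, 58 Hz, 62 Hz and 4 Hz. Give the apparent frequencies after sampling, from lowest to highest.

2 Hz, 4 Hz, 6 Hz

fs/2 = 8 Hz.
66 Hz mod fs = 2 Hz.
2 Hz ≤ fs/2 = 8 Hz, appears at 2 Hz.
26 Hz mod fs = 10 Hz.
10 Hz > fs/2 = 8 Hz, folds to fs − 10 Hz = 6 Hz.
58 Hz mod fs = 10 Hz.
10 Hz > fs/2 = 8 Hz, folds to fs − 10 Hz = 6 Hz.
62 Hz mod fs = 14 Hz.
14 Hz > fs/2 = 8 Hz, folds to fs − 14 Hz = 2 Hz.
4 Hz ≤ fs/2 = 8 Hz, passes unchanged.
Distinct values: {2 Hz, 4 Hz, 6 Hz}.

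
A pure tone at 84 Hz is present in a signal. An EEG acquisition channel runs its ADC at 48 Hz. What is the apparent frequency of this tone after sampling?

84 Hz mod fs = 36 Hz.
36 Hz > fs/2 = 24 Hz, folds to fs − 36 Hz = 12 Hz.

12 Hz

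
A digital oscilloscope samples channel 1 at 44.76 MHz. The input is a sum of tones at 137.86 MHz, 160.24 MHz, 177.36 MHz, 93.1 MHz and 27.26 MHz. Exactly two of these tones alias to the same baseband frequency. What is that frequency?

fs/2 = 22.38 MHz.
137.86 MHz mod fs = 3.58 MHz.
3.58 MHz ≤ fs/2 = 22.38 MHz, appears at 3.58 MHz.
160.24 MHz mod fs = 25.96 MHz.
25.96 MHz > fs/2 = 22.38 MHz, folds to fs − 25.96 MHz = 18.8 MHz.
177.36 MHz mod fs = 43.08 MHz.
43.08 MHz > fs/2 = 22.38 MHz, folds to fs − 43.08 MHz = 1.68 MHz.
93.1 MHz mod fs = 3.58 MHz.
3.58 MHz ≤ fs/2 = 22.38 MHz, appears at 3.58 MHz.
27.26 MHz > fs/2 = 22.38 MHz, folds to fs − 27.26 MHz = 17.5 MHz.
93.1 MHz and 137.86 MHz both map to 3.58 MHz.

3.58 MHz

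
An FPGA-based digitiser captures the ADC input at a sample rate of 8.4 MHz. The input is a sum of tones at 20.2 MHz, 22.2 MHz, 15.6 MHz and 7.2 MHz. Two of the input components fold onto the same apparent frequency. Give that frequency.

1.2 MHz

fs/2 = 4.2 MHz.
20.2 MHz mod fs = 3.4 MHz.
3.4 MHz ≤ fs/2 = 4.2 MHz, appears at 3.4 MHz.
22.2 MHz mod fs = 5.4 MHz.
5.4 MHz > fs/2 = 4.2 MHz, folds to fs − 5.4 MHz = 3 MHz.
15.6 MHz mod fs = 7.2 MHz.
7.2 MHz > fs/2 = 4.2 MHz, folds to fs − 7.2 MHz = 1.2 MHz.
7.2 MHz > fs/2 = 4.2 MHz, folds to fs − 7.2 MHz = 1.2 MHz.
7.2 MHz and 15.6 MHz both map to 1.2 MHz.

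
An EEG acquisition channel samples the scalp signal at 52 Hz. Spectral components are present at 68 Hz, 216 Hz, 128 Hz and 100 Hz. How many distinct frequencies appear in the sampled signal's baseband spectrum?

fs/2 = 26 Hz.
68 Hz mod fs = 16 Hz.
16 Hz ≤ fs/2 = 26 Hz, appears at 16 Hz.
216 Hz mod fs = 8 Hz.
8 Hz ≤ fs/2 = 26 Hz, appears at 8 Hz.
128 Hz mod fs = 24 Hz.
24 Hz ≤ fs/2 = 26 Hz, appears at 24 Hz.
100 Hz mod fs = 48 Hz.
48 Hz > fs/2 = 26 Hz, folds to fs − 48 Hz = 4 Hz.
Distinct values: {4 Hz, 8 Hz, 16 Hz, 24 Hz} → 4.

4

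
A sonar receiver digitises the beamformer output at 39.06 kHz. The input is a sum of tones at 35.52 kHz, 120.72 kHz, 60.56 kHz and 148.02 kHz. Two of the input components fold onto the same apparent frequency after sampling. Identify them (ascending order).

35.52 kHz, 120.72 kHz

fs/2 = 19.53 kHz.
35.52 kHz > fs/2 = 19.53 kHz, folds to fs − 35.52 kHz = 3.54 kHz.
120.72 kHz mod fs = 3.54 kHz.
3.54 kHz ≤ fs/2 = 19.53 kHz, appears at 3.54 kHz.
60.56 kHz mod fs = 21.5 kHz.
21.5 kHz > fs/2 = 19.53 kHz, folds to fs − 21.5 kHz = 17.56 kHz.
148.02 kHz mod fs = 30.84 kHz.
30.84 kHz > fs/2 = 19.53 kHz, folds to fs − 30.84 kHz = 8.22 kHz.
35.52 kHz and 120.72 kHz both map to 3.54 kHz.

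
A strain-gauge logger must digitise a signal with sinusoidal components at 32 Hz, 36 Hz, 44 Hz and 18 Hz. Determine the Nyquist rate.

Highest-frequency component: 44 Hz.
Nyquist rate = 2 × 44 Hz = 88 Hz.

88 Hz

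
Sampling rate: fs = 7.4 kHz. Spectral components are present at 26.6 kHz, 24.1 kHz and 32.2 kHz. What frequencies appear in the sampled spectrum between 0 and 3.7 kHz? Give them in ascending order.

1.9 kHz, 2.6 kHz, 3 kHz

fs/2 = 3.7 kHz.
26.6 kHz mod fs = 4.4 kHz.
4.4 kHz > fs/2 = 3.7 kHz, folds to fs − 4.4 kHz = 3 kHz.
24.1 kHz mod fs = 1.9 kHz.
1.9 kHz ≤ fs/2 = 3.7 kHz, appears at 1.9 kHz.
32.2 kHz mod fs = 2.6 kHz.
2.6 kHz ≤ fs/2 = 3.7 kHz, appears at 2.6 kHz.
Distinct values: {1.9 kHz, 2.6 kHz, 3 kHz}.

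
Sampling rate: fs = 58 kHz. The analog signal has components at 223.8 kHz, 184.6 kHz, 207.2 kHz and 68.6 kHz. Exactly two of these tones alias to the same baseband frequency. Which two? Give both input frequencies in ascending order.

68.6 kHz, 184.6 kHz

fs/2 = 29 kHz.
223.8 kHz mod fs = 49.8 kHz.
49.8 kHz > fs/2 = 29 kHz, folds to fs − 49.8 kHz = 8.2 kHz.
184.6 kHz mod fs = 10.6 kHz.
10.6 kHz ≤ fs/2 = 29 kHz, appears at 10.6 kHz.
207.2 kHz mod fs = 33.2 kHz.
33.2 kHz > fs/2 = 29 kHz, folds to fs − 33.2 kHz = 24.8 kHz.
68.6 kHz mod fs = 10.6 kHz.
10.6 kHz ≤ fs/2 = 29 kHz, appears at 10.6 kHz.
68.6 kHz and 184.6 kHz both map to 10.6 kHz.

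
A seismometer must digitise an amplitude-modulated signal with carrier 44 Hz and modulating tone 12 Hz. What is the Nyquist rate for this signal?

AM sidebands sit at fc ± fm = 32 Hz and 56 Hz.
Highest-frequency component: 56 Hz.
Nyquist rate = 2 × 56 Hz = 112 Hz.

112 Hz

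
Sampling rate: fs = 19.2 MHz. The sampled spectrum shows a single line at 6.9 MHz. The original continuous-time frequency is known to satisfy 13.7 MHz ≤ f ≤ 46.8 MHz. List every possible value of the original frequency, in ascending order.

26.1 MHz, 31.5 MHz, 45.3 MHz

Frequencies that alias to 6.9 MHz are k·fs ± 6.9 MHz for integer k ≥ 0.
k=0: 6.9 MHz.
k=1: 12.3 MHz, 26.1 MHz.
k=2: 31.5 MHz, 45.3 MHz.
k=3: 50.7 MHz, 64.5 MHz.
Within [13.7 MHz, 46.8 MHz]: 26.1 MHz, 31.5 MHz, 45.3 MHz.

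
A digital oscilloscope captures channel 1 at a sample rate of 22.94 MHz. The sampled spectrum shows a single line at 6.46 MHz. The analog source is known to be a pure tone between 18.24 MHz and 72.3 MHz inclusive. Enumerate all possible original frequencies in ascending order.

Frequencies that alias to 6.46 MHz are k·fs ± 6.46 MHz for integer k ≥ 0.
k=0: 6.46 MHz.
k=1: 16.48 MHz, 29.4 MHz.
k=2: 39.42 MHz, 52.34 MHz.
k=3: 62.36 MHz, 75.28 MHz.
k=4: 85.3 MHz, 98.22 MHz.
Within [18.24 MHz, 72.3 MHz]: 29.4 MHz, 39.42 MHz, 52.34 MHz, 62.36 MHz.

29.4 MHz, 39.42 MHz, 52.34 MHz, 62.36 MHz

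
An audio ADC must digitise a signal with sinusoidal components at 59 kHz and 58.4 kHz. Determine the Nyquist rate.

Highest-frequency component: 59 kHz.
Nyquist rate = 2 × 59 kHz = 118 kHz.

118 kHz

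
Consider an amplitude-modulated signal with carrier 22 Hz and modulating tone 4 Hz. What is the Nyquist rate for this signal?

AM sidebands sit at fc ± fm = 18 Hz and 26 Hz.
Highest-frequency component: 26 Hz.
Nyquist rate = 2 × 26 Hz = 52 Hz.

52 Hz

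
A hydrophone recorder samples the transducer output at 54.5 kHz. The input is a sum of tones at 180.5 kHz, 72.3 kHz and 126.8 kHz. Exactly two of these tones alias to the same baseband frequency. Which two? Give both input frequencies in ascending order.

72.3 kHz, 126.8 kHz

fs/2 = 27.25 kHz.
180.5 kHz mod fs = 17 kHz.
17 kHz ≤ fs/2 = 27.25 kHz, appears at 17 kHz.
72.3 kHz mod fs = 17.8 kHz.
17.8 kHz ≤ fs/2 = 27.25 kHz, appears at 17.8 kHz.
126.8 kHz mod fs = 17.8 kHz.
17.8 kHz ≤ fs/2 = 27.25 kHz, appears at 17.8 kHz.
72.3 kHz and 126.8 kHz both map to 17.8 kHz.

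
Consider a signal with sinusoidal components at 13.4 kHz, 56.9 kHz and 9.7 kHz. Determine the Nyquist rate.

113.8 kHz

Highest-frequency component: 56.9 kHz.
Nyquist rate = 2 × 56.9 kHz = 113.8 kHz.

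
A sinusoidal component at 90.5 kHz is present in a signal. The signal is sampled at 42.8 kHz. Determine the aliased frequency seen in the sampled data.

4.9 kHz

90.5 kHz mod fs = 4.9 kHz.
4.9 kHz ≤ fs/2 = 21.4 kHz, appears at 4.9 kHz.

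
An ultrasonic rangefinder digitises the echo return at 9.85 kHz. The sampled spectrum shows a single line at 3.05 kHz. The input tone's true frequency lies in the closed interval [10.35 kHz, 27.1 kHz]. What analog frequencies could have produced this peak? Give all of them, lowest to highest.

Frequencies that alias to 3.05 kHz are k·fs ± 3.05 kHz for integer k ≥ 0.
k=0: 3.05 kHz.
k=1: 6.8 kHz, 12.9 kHz.
k=2: 16.65 kHz, 22.75 kHz.
k=3: 26.5 kHz, 32.6 kHz.
k=4: 36.35 kHz, 42.45 kHz.
Within [10.35 kHz, 27.1 kHz]: 12.9 kHz, 16.65 kHz, 22.75 kHz, 26.5 kHz.

12.9 kHz, 16.65 kHz, 22.75 kHz, 26.5 kHz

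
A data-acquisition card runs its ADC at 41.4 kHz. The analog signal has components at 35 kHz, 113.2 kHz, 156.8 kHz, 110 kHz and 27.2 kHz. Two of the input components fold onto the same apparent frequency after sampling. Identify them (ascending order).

27.2 kHz, 110 kHz

fs/2 = 20.7 kHz.
35 kHz > fs/2 = 20.7 kHz, folds to fs − 35 kHz = 6.4 kHz.
113.2 kHz mod fs = 30.4 kHz.
30.4 kHz > fs/2 = 20.7 kHz, folds to fs − 30.4 kHz = 11 kHz.
156.8 kHz mod fs = 32.6 kHz.
32.6 kHz > fs/2 = 20.7 kHz, folds to fs − 32.6 kHz = 8.8 kHz.
110 kHz mod fs = 27.2 kHz.
27.2 kHz > fs/2 = 20.7 kHz, folds to fs − 27.2 kHz = 14.2 kHz.
27.2 kHz > fs/2 = 20.7 kHz, folds to fs − 27.2 kHz = 14.2 kHz.
27.2 kHz and 110 kHz both map to 14.2 kHz.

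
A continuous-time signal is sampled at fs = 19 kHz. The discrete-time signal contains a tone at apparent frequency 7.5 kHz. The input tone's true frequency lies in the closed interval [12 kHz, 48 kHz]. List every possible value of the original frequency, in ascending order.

Frequencies that alias to 7.5 kHz are k·fs ± 7.5 kHz for integer k ≥ 0.
k=0: 7.5 kHz.
k=1: 11.5 kHz, 26.5 kHz.
k=2: 30.5 kHz, 45.5 kHz.
k=3: 49.5 kHz, 64.5 kHz.
Within [12 kHz, 48 kHz]: 26.5 kHz, 30.5 kHz, 45.5 kHz.

26.5 kHz, 30.5 kHz, 45.5 kHz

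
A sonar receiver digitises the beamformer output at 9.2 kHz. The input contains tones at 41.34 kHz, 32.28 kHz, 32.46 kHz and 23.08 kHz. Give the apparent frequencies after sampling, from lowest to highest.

fs/2 = 4.6 kHz.
41.34 kHz mod fs = 4.54 kHz.
4.54 kHz ≤ fs/2 = 4.6 kHz, appears at 4.54 kHz.
32.28 kHz mod fs = 4.68 kHz.
4.68 kHz > fs/2 = 4.6 kHz, folds to fs − 4.68 kHz = 4.52 kHz.
32.46 kHz mod fs = 4.86 kHz.
4.86 kHz > fs/2 = 4.6 kHz, folds to fs − 4.86 kHz = 4.34 kHz.
23.08 kHz mod fs = 4.68 kHz.
4.68 kHz > fs/2 = 4.6 kHz, folds to fs − 4.68 kHz = 4.52 kHz.
Distinct values: {4.34 kHz, 4.52 kHz, 4.54 kHz}.

4.34 kHz, 4.52 kHz, 4.54 kHz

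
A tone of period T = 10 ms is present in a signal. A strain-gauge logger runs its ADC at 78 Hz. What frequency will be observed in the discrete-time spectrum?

22 Hz

T = 10 ms → f = 1/T = 100 Hz.
100 Hz mod fs = 22 Hz.
22 Hz ≤ fs/2 = 39 Hz, appears at 22 Hz.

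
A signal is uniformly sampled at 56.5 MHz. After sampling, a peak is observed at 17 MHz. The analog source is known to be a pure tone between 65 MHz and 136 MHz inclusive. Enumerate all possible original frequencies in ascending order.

Frequencies that alias to 17 MHz are k·fs ± 17 MHz for integer k ≥ 0.
k=0: 17 MHz.
k=1: 39.5 MHz, 73.5 MHz.
k=2: 96 MHz, 130 MHz.
k=3: 152.5 MHz, 186.5 MHz.
Within [65 MHz, 136 MHz]: 73.5 MHz, 96 MHz, 130 MHz.

73.5 MHz, 96 MHz, 130 MHz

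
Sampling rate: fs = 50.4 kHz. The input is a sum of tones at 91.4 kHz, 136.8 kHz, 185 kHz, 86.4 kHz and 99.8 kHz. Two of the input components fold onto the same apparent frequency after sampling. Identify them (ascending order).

86.4 kHz, 136.8 kHz

fs/2 = 25.2 kHz.
91.4 kHz mod fs = 41 kHz.
41 kHz > fs/2 = 25.2 kHz, folds to fs − 41 kHz = 9.4 kHz.
136.8 kHz mod fs = 36 kHz.
36 kHz > fs/2 = 25.2 kHz, folds to fs − 36 kHz = 14.4 kHz.
185 kHz mod fs = 33.8 kHz.
33.8 kHz > fs/2 = 25.2 kHz, folds to fs − 33.8 kHz = 16.6 kHz.
86.4 kHz mod fs = 36 kHz.
36 kHz > fs/2 = 25.2 kHz, folds to fs − 36 kHz = 14.4 kHz.
99.8 kHz mod fs = 49.4 kHz.
49.4 kHz > fs/2 = 25.2 kHz, folds to fs − 49.4 kHz = 1 kHz.
86.4 kHz and 136.8 kHz both map to 14.4 kHz.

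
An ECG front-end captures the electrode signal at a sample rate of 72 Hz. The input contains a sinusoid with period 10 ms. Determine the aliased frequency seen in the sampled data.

T = 10 ms → f = 1/T = 100 Hz.
100 Hz mod fs = 28 Hz.
28 Hz ≤ fs/2 = 36 Hz, appears at 28 Hz.

28 Hz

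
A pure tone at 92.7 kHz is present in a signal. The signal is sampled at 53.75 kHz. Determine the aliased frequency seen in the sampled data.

14.8 kHz

92.7 kHz mod fs = 38.95 kHz.
38.95 kHz > fs/2 = 26.875 kHz, folds to fs − 38.95 kHz = 14.8 kHz.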